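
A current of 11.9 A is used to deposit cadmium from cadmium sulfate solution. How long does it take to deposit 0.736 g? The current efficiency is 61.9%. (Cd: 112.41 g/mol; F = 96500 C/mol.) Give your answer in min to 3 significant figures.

n(Cd) = 0.736 / 112.41 = 0.006547 mol
Cd²⁺ + 2e⁻ → Cd, so n(e⁻) = 2 × 0.006547 = 0.01309 mol
Q = 0.01309 × 96500 / 0.619 = 2041 C
t = Q / I = 2041 / 11.9 = 171.5 s = 2.86 min

2.86 min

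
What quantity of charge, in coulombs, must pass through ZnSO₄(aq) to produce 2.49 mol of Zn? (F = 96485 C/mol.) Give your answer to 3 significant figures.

Zn²⁺ + 2e⁻ → Zn, so n(e⁻) = 2 × 2.49 = 4.980 mol
Q = 4.980 × 96485 = 4.805×10^5 C

4.80×10^5 C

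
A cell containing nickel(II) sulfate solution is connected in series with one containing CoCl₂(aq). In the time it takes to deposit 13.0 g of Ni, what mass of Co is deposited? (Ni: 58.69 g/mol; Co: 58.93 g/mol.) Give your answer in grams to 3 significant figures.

n(Ni) = 13.0 / 58.69 = 0.2215 mol
Ni²⁺ + 2e⁻ → Ni, so n(e⁻) = 2 × 0.2215 = 0.4430 mol
Same current for the same time ⇒ same n(e⁻) = 0.4430 mol in both cells.
Co²⁺ + 2e⁻ → Co, so n(Co) = 0.4430 / 2 = 0.2215 mol
m(Co) = 0.2215 × 58.93 = 13.1 g

13.1 g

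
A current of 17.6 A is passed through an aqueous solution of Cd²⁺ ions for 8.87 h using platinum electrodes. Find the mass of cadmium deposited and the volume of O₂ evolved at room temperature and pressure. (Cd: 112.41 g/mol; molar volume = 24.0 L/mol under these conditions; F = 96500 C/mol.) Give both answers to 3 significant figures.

327 g Cd; 34.9 L O₂

Q = 17.6 × 31932 = 5.620×10^5 C; n(e⁻) = 5.620×10^5 / 96500 = 5.824 mol
Cathode: Cd²⁺ + 2e⁻ → Cd → n(Cd) = 5.824/2 = 2.912 mol → 327 g
Anode: 2H₂O → O₂ + 4H⁺ + 4e⁻ → n(O₂) = 5.824/4 = 1.456 mol → 34.9 L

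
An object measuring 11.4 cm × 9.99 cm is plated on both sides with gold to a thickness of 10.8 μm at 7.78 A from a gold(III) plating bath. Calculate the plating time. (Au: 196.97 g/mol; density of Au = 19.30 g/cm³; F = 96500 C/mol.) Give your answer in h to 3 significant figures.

Plated area = 2 × 11.4 × 9.99 = 227.8 cm²
Volume = 227.8 × 10.8×10⁻⁴ cm = 0.2460 cm³
m(Au) = 0.2460 × 19.30 = 4.748 g
n(Au) = 4.748 / 196.97 = 0.02411 mol; n(e⁻) = 3 × 0.02411 = 0.07233 mol
Q = 0.07233 × 96500 = 6980 C
t = 6980 / 7.78 = 897.2 s = 0.249 h

0.249 h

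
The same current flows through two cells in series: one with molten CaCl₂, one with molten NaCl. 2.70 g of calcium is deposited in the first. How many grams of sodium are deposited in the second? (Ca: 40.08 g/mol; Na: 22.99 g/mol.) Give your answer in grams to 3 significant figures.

3.10 g

n(Ca) = 2.70 / 40.08 = 0.06737 mol
Ca²⁺ + 2e⁻ → Ca, so n(e⁻) = 2 × 0.06737 = 0.1347 mol
The cells are in series, so the same charge (and hence the same n(e⁻) = 0.1347 mol) passes through both.
Na⁺ + e⁻ → Na, so n(Na) = 0.1347 mol
m(Na) = 0.1347 × 22.99 = 3.10 g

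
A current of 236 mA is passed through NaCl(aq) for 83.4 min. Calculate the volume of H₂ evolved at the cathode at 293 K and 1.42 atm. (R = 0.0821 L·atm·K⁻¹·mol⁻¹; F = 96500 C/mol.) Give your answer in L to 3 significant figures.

Q = It = 0.236 × 5004 = 1181 C
n(e⁻) = 1181 / 96500 = 0.01224 mol
2H⁺ + 2e⁻ → H₂, so n(H₂) = 0.01224 / 2 = 0.006120 mol
V = nRT/P = 0.006120 × 0.0821 × 293 / 1.42 = 0.1037 L

0.104 L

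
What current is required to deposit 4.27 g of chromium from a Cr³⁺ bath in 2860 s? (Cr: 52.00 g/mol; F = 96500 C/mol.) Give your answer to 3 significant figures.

8.31 A

n(Cr) = 4.27 / 52.00 = 0.08212 mol
Cr³⁺ + 3e⁻ → Cr, so n(e⁻) = 3 × 0.08212 = 0.2464 mol
Q = 0.2464 × 96500 = 23780 C
I = Q / t = 23780 / 2860 s = 8.31 A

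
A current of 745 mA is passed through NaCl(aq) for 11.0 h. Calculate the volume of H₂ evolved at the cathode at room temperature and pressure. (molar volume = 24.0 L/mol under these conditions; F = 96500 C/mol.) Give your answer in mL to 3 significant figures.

Charge passed = 0.745 × 39600 = 29500 C
Moles of electrons = 29500 / 96500 = 0.3057 mol
2H⁺ + 2e⁻ → H₂, so n(H₂) = 0.3057 / 2 = 0.1529 mol
V = 0.1529 × 24.0 = 3.670 L
= 3670 mL

3670 mL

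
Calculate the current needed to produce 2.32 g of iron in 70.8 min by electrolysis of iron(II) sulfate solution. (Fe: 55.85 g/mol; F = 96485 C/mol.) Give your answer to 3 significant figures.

n(Fe) = 2.32 / 55.85 = 0.04154 mol
Fe²⁺ + 2e⁻ → Fe, so n(e⁻) = 2 × 0.04154 = 0.08308 mol
Q = 0.08308 × 96485 = 8016 C
I = Q / t = 8016 / 4248 s = 1.89 A

1.89 A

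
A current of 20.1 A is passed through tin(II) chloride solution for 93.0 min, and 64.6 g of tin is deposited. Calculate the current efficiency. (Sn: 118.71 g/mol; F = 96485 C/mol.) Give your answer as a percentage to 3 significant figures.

93.6%

Q = 20.1 × 5580 = 1.122×10^5 C
n(e⁻) = 1.122×10^5 / 96485 = 1.163 mol
Sn²⁺ + 2e⁻ → Sn, so theoretical n(Sn) = 0.5815 mol → 69.03 g
Efficiency = 64.6 / 69.03 = 0.9358 = 93.6%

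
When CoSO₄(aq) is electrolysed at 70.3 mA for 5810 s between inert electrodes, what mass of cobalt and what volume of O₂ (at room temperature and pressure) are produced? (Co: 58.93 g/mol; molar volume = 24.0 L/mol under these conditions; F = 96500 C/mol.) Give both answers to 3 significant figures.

0.125 g Co; 0.0254 L O₂

Q = 0.0703 × 5810 = 408.4 C; n(e⁻) = 408.4 / 96500 = 0.004232 mol
Cathode: Co²⁺ + 2e⁻ → Co → n(Co) = 0.004232/2 = 0.002116 mol → 0.125 g
Anode: 2H₂O → O₂ + 4H⁺ + 4e⁻ → n(O₂) = 0.004232/4 = 0.001058 mol → 0.0254 L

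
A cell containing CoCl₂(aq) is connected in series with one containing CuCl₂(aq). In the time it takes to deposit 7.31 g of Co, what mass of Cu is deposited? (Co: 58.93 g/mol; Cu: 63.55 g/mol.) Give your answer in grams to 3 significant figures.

7.88 g

n(Co) = 7.31 / 58.93 = 0.1240 mol
Co²⁺ + 2e⁻ → Co, so n(e⁻) = 2 × 0.1240 = 0.2480 mol
Same current for the same time ⇒ same n(e⁻) = 0.2480 mol in both cells.
Cu²⁺ + 2e⁻ → Cu, so n(Cu) = 0.2480 / 2 = 0.1240 mol
m(Cu) = 0.1240 × 63.55 = 7.88 g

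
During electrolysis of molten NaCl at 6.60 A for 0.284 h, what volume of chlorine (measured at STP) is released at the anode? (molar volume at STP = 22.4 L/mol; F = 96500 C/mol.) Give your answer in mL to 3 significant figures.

783 mL

Charge passed = 6.60 × 1022.4 = 6748 C
Moles of electrons = 6748 / 96500 = 0.06993 mol
2Cl⁻ → Cl₂ + 2e⁻, so n(Cl₂) = 0.06993 / 2 = 0.03497 mol
V = 0.03497 × 22.4 = 0.7833 L
= 783 mL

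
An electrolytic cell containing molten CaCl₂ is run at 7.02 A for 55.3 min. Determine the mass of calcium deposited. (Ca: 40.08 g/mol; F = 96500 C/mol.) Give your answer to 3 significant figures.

4.84 g

Charge passed = 7.02 × 3318 = 23290 C
n(e⁻) = 23290 / 96500 = 0.2413 mol
Ca²⁺ + 2e⁻ → Ca, so n(Ca) = 0.2413 / 2 = 0.1207 mol
m = 0.1207 × 40.08 = 4.84 g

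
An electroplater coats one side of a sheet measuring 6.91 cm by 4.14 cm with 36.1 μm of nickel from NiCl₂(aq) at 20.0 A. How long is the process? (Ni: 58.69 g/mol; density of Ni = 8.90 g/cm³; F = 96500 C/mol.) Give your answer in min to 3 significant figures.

2.52 min

Plated area = 6.91 × 4.14 = 28.61 cm²
Volume = 28.61 × 36.1×10⁻⁴ cm = 0.1033 cm³
m(Ni) = 0.1033 × 8.90 = 0.9194 g
n(Ni) = 0.9194 / 58.69 = 0.01567 mol; n(e⁻) = 2 × 0.01567 = 0.03134 mol
Q = 0.03134 × 96500 = 3024 C
t = 3024 / 20.0 = 151.2 s = 2.52 min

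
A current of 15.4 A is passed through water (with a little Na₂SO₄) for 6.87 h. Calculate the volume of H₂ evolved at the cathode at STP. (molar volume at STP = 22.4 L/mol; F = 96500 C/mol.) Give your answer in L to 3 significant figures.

44.2 L

Q = 15.4 A × 24732 s = 3.809×10^5 C
n(e⁻) = Q/F = 3.809×10^5/96500 = 3.947 mol
2H⁺ + 2e⁻ → H₂, so n(H₂) = 3.947 / 2 = 1.974 mol
V = 1.974 × 22.4 = 44.22 L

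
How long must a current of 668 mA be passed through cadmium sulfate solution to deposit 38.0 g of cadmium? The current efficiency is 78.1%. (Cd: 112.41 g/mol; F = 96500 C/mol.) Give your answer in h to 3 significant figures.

n(Cd) = 38.0 / 112.41 = 0.3380 mol
Cd²⁺ + 2e⁻ → Cd, so n(e⁻) = 2 × 0.3380 = 0.6760 mol
Q = 0.6760 × 96500 / 0.781 = 83530 C
t = Q / I = 83530 / 0.668 = 1.250×10^5 s = 34.7 h

34.7 h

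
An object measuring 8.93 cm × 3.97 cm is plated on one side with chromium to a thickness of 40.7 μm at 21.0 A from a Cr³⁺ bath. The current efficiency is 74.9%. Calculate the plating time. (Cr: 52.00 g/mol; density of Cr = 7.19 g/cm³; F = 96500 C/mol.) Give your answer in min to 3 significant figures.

Plated area = 8.93 × 3.97 = 35.45 cm²
Volume = 35.45 × 40.7×10⁻⁴ cm = 0.1443 cm³
m(Cr) = 0.1443 × 7.19 = 1.038 g
n(Cr) = 1.038 / 52.00 = 0.01996 mol; n(e⁻) = 3 × 0.01996 = 0.05988 mol
Q = 0.05988 × 96500 / 0.749 = 7715 C
t = 7715 / 21.0 = 367.4 s = 6.12 min

6.12 min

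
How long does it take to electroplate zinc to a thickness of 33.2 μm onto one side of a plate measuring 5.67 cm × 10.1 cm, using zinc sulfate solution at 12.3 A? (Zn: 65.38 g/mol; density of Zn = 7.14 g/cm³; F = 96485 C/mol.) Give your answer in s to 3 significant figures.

Plated area = 5.67 × 10.1 = 57.27 cm²
Volume = 57.27 × 33.2×10⁻⁴ cm = 0.1901 cm³
m(Zn) = 0.1901 × 7.14 = 1.357 g
n(Zn) = 1.357 / 65.38 = 0.02076 mol; n(e⁻) = 2 × 0.02076 = 0.04152 mol
Q = 0.04152 × 96485 = 4006 C
t = 4006 / 12.3 = 325.7 s

326 s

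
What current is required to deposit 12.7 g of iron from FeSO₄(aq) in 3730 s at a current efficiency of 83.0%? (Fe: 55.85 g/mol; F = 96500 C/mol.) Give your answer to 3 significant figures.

14.2 A

n(Fe) = 12.7 / 55.85 = 0.2274 mol
Fe²⁺ + 2e⁻ → Fe, so n(e⁻) = 2 × 0.2274 = 0.4548 mol
Q = 0.4548 × 96500 / 0.830 = 52880 C
I = Q / t = 52880 / 3730 s = 14.2 A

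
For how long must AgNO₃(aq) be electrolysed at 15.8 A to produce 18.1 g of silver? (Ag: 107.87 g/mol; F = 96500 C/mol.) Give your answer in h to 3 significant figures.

0.285 h

n(Ag) = 18.1 / 107.87 = 0.1678 mol
Ag⁺ + e⁻ → Ag, so n(e⁻) = 0.1678 mol
Q = 0.1678 × 96500 = 16190 C
t = Q / I = 16190 / 15.8 = 1025 s = 0.285 h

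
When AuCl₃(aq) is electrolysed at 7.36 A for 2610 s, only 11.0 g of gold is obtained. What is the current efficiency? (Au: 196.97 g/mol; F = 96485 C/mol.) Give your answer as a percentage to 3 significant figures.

84.2%

Q = 7.36 × 2610 = 19210 C
n(e⁻) = 19210 / 96485 = 0.1991 mol
Au³⁺ + 3e⁻ → Au, so theoretical n(Au) = 0.06637 mol → 13.07 g
Efficiency = 11.0 / 13.07 = 0.8416 = 84.2%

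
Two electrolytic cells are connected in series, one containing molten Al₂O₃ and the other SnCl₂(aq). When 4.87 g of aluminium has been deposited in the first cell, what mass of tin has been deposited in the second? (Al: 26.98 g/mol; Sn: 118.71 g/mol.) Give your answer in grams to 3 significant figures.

n(Al) = 4.87 / 26.98 = 0.1805 mol
Al³⁺ + 3e⁻ → Al, so n(e⁻) = 3 × 0.1805 = 0.5415 mol
Since the cells are in series, n(e⁻) in the Sn cell is also 0.5415 mol.
Sn²⁺ + 2e⁻ → Sn, so n(Sn) = 0.5415 / 2 = 0.2708 mol
m(Sn) = 0.2708 × 118.71 = 32.1 g

32.1 g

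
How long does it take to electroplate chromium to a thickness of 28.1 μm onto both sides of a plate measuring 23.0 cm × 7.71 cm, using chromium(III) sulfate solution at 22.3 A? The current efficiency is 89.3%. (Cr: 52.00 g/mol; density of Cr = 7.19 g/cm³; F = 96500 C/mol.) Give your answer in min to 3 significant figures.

Plated area = 2 × 23.0 × 7.71 = 354.7 cm²
Volume = 354.7 × 28.1×10⁻⁴ cm = 0.9967 cm³
m(Cr) = 0.9967 × 7.19 = 7.166 g
n(Cr) = 7.166 / 52.00 = 0.1378 mol; n(e⁻) = 3 × 0.1378 = 0.4134 mol
Q = 0.4134 × 96500 / 0.893 = 44670 C
t = 44670 / 22.3 = 2003 s = 33.4 min

33.4 min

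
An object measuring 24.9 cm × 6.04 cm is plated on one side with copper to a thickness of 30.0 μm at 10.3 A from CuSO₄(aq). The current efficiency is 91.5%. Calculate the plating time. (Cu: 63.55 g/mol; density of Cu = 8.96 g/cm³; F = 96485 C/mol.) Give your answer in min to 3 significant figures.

21.7 min

Plated area = 24.9 × 6.04 = 150.4 cm²
Volume = 150.4 × 30.0×10⁻⁴ cm = 0.4512 cm³
m(Cu) = 0.4512 × 8.96 = 4.043 g
n(Cu) = 4.043 / 63.55 = 0.06362 mol; n(e⁻) = 2 × 0.06362 = 0.1272 mol
Q = 0.1272 × 96485 / 0.915 = 13410 C
t = 13410 / 10.3 = 1302 s = 21.7 min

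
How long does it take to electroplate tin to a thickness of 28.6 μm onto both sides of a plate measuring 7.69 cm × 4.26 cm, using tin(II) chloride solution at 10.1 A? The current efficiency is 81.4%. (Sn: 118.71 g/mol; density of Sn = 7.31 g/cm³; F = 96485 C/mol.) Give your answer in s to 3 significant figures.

Plated area = 2 × 7.69 × 4.26 = 65.52 cm²
Volume = 65.52 × 28.6×10⁻⁴ cm = 0.1874 cm³
m(Sn) = 0.1874 × 7.31 = 1.370 g
n(Sn) = 1.370 / 118.71 = 0.01154 mol; n(e⁻) = 2 × 0.01154 = 0.02308 mol
Q = 0.02308 × 96485 / 0.814 = 2736 C
t = 2736 / 10.1 = 270.9 s

271 s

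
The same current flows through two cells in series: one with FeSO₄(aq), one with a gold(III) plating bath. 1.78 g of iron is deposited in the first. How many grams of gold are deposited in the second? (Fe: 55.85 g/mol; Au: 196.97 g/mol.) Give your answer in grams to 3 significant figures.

n(Fe) = 1.78 / 55.85 = 0.03187 mol
Fe²⁺ + 2e⁻ → Fe, so n(e⁻) = 2 × 0.03187 = 0.06374 mol
Since the cells are in series, n(e⁻) in the Au cell is also 0.06374 mol.
Au³⁺ + 3e⁻ → Au, so n(Au) = 0.06374 / 3 = 0.02125 mol
m(Au) = 0.02125 × 196.97 = 4.19 g

4.19 g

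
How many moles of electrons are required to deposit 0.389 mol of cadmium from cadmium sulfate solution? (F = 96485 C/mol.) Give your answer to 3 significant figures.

0.778 mol

Cd²⁺ + 2e⁻ → Cd, so n(e⁻) = 2 × 0.389 = 0.7780 mol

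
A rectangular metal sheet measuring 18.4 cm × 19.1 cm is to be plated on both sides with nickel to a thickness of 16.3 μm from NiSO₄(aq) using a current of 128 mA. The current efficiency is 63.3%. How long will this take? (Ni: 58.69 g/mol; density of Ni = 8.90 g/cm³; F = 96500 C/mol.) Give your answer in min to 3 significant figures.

Plated area = 2 × 18.4 × 19.1 = 702.9 cm²
Volume = 702.9 × 16.3×10⁻⁴ cm = 1.146 cm³
m(Ni) = 1.146 × 8.90 = 10.20 g
n(Ni) = 10.20 / 58.69 = 0.1738 mol; n(e⁻) = 2 × 0.1738 = 0.3476 mol
Q = 0.3476 × 96500 / 0.633 = 52990 C
t = 52990 / 0.128 = 4.140×10^5 s = 6900 min

6900 min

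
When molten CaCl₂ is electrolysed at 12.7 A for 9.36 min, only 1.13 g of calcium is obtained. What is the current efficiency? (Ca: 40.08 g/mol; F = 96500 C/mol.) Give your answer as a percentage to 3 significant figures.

76.3%

Q = 12.7 × 561.6 = 7132 C
n(e⁻) = 7132 / 96500 = 0.07391 mol
Ca²⁺ + 2e⁻ → Ca, so theoretical n(Ca) = 0.03696 mol → 1.481 g
Efficiency = 1.13 / 1.481 = 0.7630 = 76.3%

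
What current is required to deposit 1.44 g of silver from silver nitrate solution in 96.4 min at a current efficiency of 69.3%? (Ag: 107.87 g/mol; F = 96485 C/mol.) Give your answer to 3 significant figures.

n(Ag) = 1.44 / 107.87 = 0.01335 mol
Ag⁺ + e⁻ → Ag, so n(e⁻) = 0.01335 mol
Q = 0.01335 × 96485 / 0.693 = 1859 C
I = Q / t = 1859 / 5784 s = 0.321 A

0.321 A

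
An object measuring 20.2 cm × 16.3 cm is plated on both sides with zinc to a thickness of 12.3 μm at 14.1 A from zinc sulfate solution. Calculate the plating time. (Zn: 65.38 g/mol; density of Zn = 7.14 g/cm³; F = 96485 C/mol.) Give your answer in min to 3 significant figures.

20.2 min

Plated area = 2 × 20.2 × 16.3 = 658.5 cm²
Volume = 658.5 × 12.3×10⁻⁴ cm = 0.8100 cm³
m(Zn) = 0.8100 × 7.14 = 5.783 g
n(Zn) = 5.783 / 65.38 = 0.08845 mol; n(e⁻) = 2 × 0.08845 = 0.1769 mol
Q = 0.1769 × 96485 = 17070 C
t = 17070 / 14.1 = 1211 s = 20.2 min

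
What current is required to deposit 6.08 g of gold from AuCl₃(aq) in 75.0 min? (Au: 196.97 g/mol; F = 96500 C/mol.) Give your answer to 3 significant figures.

1.99 A

n(Au) = 6.08 / 196.97 = 0.03087 mol
Au³⁺ + 3e⁻ → Au, so n(e⁻) = 3 × 0.03087 = 0.09261 mol
Q = 0.09261 × 96500 = 8937 C
I = Q / t = 8937 / 4500 s = 1.99 A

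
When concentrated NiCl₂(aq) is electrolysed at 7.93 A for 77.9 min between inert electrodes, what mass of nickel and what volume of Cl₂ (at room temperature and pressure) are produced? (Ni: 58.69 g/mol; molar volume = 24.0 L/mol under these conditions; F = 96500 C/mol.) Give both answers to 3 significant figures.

11.3 g Ni; 4.61 L Cl₂

Q = 7.93 × 4674 = 37060 C; n(e⁻) = 37060 / 96500 = 0.3840 mol
Cathode: Ni²⁺ + 2e⁻ → Ni → n(Ni) = 0.3840/2 = 0.1920 mol → 11.3 g
Anode: 2Cl⁻ → Cl₂ + 2e⁻ → n(Cl₂) = 0.3840/2 = 0.1920 mol → 4.61 L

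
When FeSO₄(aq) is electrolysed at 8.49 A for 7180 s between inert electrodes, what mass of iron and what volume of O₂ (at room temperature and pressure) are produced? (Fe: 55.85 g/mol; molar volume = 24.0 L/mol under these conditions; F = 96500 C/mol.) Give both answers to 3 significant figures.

17.6 g Fe; 3.79 L O₂

Q = 8.49 × 7180 = 60960 C; n(e⁻) = 60960 / 96500 = 0.6317 mol
Cathode: Fe²⁺ + 2e⁻ → Fe → n(Fe) = 0.6317/2 = 0.3159 mol → 17.6 g
Anode: 2H₂O → O₂ + 4H⁺ + 4e⁻ → n(O₂) = 0.6317/4 = 0.1579 mol → 3.79 L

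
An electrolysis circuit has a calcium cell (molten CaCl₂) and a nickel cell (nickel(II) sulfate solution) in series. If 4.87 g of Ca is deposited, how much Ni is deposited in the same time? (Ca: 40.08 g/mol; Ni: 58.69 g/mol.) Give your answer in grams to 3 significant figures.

n(Ca) = 4.87 / 40.08 = 0.1215 mol
Ca²⁺ + 2e⁻ → Ca, so n(e⁻) = 2 × 0.1215 = 0.2430 mol
The cells are in series, so the same charge (and hence the same n(e⁻) = 0.2430 mol) passes through both.
Ni²⁺ + 2e⁻ → Ni, so n(Ni) = 0.2430 / 2 = 0.1215 mol
m(Ni) = 0.1215 × 58.69 = 7.13 g

7.13 g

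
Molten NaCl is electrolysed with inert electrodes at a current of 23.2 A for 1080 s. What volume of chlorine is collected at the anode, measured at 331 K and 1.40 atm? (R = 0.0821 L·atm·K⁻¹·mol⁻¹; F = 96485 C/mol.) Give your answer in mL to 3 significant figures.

Charge passed = 23.2 × 1080 = 25060 C
Moles of electrons = 25060 / 96485 = 0.2597 mol
2Cl⁻ → Cl₂ + 2e⁻, so n(Cl₂) = 0.2597 / 2 = 0.1299 mol
V = nRT/P = 0.1299 × 0.0821 × 331 / 1.40 = 2.521 L
= 2520 mL

2520 mL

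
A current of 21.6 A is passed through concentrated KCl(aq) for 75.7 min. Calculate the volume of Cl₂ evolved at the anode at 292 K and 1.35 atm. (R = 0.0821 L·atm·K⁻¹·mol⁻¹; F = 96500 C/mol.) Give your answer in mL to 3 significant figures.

Q = 21.6 A × 4542 s = 98110 C
n(e⁻) = Q/F = 98110/96500 = 1.017 mol
2Cl⁻ → Cl₂ + 2e⁻, so n(Cl₂) = 1.017 / 2 = 0.5085 mol
V = nRT/P = 0.5085 × 0.0821 × 292 / 1.35 = 9.030 L
= 9030 mL

9030 mL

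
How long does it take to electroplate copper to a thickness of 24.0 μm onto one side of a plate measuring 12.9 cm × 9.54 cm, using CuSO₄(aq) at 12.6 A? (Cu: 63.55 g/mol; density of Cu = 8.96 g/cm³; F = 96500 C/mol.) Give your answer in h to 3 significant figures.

0.177 h

Plated area = 12.9 × 9.54 = 123.1 cm²
Volume = 123.1 × 24.0×10⁻⁴ cm = 0.2954 cm³
m(Cu) = 0.2954 × 8.96 = 2.647 g
n(Cu) = 2.647 / 63.55 = 0.04165 mol; n(e⁻) = 2 × 0.04165 = 0.08330 mol
Q = 0.08330 × 96500 = 8038 C
t = 8038 / 12.6 = 637.9 s = 0.177 h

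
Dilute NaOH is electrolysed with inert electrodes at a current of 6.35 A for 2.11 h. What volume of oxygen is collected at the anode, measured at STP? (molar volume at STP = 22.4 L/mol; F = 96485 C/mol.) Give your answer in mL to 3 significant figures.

2800 mL

Q = It = 6.35 × 7596 = 48230 C
n(e⁻) = 48230 / 96485 = 0.4999 mol
2H₂O → O₂ + 4H⁺ + 4e⁻, so n(O₂) = 0.4999 / 4 = 0.1250 mol
V = 0.1250 × 22.4 = 2.800 L
= 2800 mL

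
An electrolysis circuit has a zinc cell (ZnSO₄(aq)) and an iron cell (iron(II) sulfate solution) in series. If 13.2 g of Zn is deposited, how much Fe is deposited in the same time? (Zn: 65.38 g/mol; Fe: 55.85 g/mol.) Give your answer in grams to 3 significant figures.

11.3 g

n(Zn) = 13.2 / 65.38 = 0.2019 mol
Zn²⁺ + 2e⁻ → Zn, so n(e⁻) = 2 × 0.2019 = 0.4038 mol
The cells are in series, so the same charge (and hence the same n(e⁻) = 0.4038 mol) passes through both.
Fe²⁺ + 2e⁻ → Fe, so n(Fe) = 0.4038 / 2 = 0.2019 mol
m(Fe) = 0.2019 × 55.85 = 11.3 g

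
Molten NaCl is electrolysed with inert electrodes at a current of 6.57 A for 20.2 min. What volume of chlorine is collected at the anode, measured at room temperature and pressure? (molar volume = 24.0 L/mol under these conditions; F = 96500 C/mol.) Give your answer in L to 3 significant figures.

Q = 6.57 A × 1212 s = 7963 C
n(e⁻) = Q/F = 7963/96500 = 0.08252 mol
2Cl⁻ → Cl₂ + 2e⁻, so n(Cl₂) = 0.08252 / 2 = 0.04126 mol
V = 0.04126 × 24.0 = 0.9902 L

0.990 L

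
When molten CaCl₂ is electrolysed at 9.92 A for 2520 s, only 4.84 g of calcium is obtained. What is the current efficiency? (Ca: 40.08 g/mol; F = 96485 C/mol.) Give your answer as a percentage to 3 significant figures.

93.2%

Q = 9.92 × 2520 = 25000 C
n(e⁻) = 25000 / 96485 = 0.2591 mol
Ca²⁺ + 2e⁻ → Ca, so theoretical n(Ca) = 0.1296 mol → 5.194 g
Efficiency = 4.84 / 5.194 = 0.9318 = 93.2%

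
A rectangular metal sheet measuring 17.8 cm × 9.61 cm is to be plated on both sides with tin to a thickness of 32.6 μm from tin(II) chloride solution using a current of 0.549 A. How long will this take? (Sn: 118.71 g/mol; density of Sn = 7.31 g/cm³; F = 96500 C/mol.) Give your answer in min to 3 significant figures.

402 min

Plated area = 2 × 17.8 × 9.61 = 342.1 cm²
Volume = 342.1 × 32.6×10⁻⁴ cm = 1.115 cm³
m(Sn) = 1.115 × 7.31 = 8.151 g
n(Sn) = 8.151 / 118.71 = 0.06866 mol; n(e⁻) = 2 × 0.06866 = 0.1373 mol
Q = 0.1373 × 96500 = 13250 C
t = 13250 / 0.549 = 24130 s = 402 min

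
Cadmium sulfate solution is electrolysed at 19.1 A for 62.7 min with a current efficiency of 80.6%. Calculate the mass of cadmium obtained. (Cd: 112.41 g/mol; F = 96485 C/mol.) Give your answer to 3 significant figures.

Q = 19.1 × 3762 = 71850 C
n(e⁻) = 71850 / 96485 = 0.7447 mol
Cd²⁺ + 2e⁻ → Cd, so theoretical m(Cd) = 0.3724 × 112.41 = 41.86 g
Actual mass = 80.6% × 41.86 = 33.7 g

33.7 g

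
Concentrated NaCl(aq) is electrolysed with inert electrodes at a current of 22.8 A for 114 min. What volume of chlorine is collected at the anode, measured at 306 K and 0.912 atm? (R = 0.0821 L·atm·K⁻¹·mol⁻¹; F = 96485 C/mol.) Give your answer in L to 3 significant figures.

Q = It = 22.8 × 6840 = 1.560×10^5 C
n(e⁻) = Q/F = 1.560×10^5/96485 = 1.617 mol
2Cl⁻ → Cl₂ + 2e⁻, so n(Cl₂) = 1.617 / 2 = 0.8085 mol
V = nRT/P = 0.8085 × 0.0821 × 306 / 0.912 = 22.27 L

22.3 L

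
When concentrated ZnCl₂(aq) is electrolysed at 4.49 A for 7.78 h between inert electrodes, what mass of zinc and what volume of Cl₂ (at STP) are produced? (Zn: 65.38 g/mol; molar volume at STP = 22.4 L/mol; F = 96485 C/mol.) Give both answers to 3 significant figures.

42.6 g Zn; 14.6 L Cl₂

Q = 4.49 × 28008 = 1.258×10^5 C; n(e⁻) = 1.258×10^5 / 96485 = 1.304 mol
Cathode: Zn²⁺ + 2e⁻ → Zn → n(Zn) = 1.304/2 = 0.6520 mol → 42.6 g
Anode: 2Cl⁻ → Cl₂ + 2e⁻ → n(Cl₂) = 1.304/2 = 0.6520 mol → 14.6 L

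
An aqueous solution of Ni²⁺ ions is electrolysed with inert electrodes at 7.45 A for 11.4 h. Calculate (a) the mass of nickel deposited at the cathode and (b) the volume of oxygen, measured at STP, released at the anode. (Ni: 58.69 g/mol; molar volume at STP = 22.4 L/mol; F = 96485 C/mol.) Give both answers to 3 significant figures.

Q = 7.45 × 41040 = 3.057×10^5 C; n(e⁻) = 3.057×10^5 / 96485 = 3.168 mol
Cathode: Ni²⁺ + 2e⁻ → Ni → n(Ni) = 3.168/2 = 1.584 mol → 93.0 g
Anode: 2H₂O → O₂ + 4H⁺ + 4e⁻ → n(O₂) = 3.168/4 = 0.7920 mol → 17.7 L

93.0 g Ni; 17.7 L O₂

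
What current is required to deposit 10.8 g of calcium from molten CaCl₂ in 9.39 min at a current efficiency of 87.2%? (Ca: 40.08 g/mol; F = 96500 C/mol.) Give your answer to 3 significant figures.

n(Ca) = 10.8 / 40.08 = 0.2695 mol
Ca²⁺ + 2e⁻ → Ca, so n(e⁻) = 2 × 0.2695 = 0.5390 mol
Q = 0.5390 × 96500 / 0.872 = 59650 C
I = Q / t = 59650 / 563.4 s = 106 A

106 A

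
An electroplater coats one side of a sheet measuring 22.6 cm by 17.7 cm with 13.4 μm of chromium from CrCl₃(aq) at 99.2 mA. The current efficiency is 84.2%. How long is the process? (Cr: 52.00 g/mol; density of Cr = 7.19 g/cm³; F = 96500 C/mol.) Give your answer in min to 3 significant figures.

Plated area = 22.6 × 17.7 = 400.0 cm²
Volume = 400.0 × 13.4×10⁻⁴ cm = 0.5360 cm³
m(Cr) = 0.5360 × 7.19 = 3.854 g
n(Cr) = 3.854 / 52.00 = 0.07412 mol; n(e⁻) = 3 × 0.07412 = 0.2224 mol
Q = 0.2224 × 96500 / 0.842 = 25490 C
t = 25490 / 0.0992 = 2.570×10^5 s = 4280 min

4280 min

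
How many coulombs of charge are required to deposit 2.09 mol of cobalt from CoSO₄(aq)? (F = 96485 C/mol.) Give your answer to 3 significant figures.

4.03×10^5 C

Co²⁺ + 2e⁻ → Co, so n(e⁻) = 2 × 2.09 = 4.180 mol
Q = 4.180 × 96485 = 4.033×10^5 C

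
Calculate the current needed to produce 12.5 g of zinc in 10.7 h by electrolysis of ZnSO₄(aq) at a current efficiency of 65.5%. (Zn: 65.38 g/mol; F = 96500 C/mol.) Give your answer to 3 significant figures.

n(Zn) = 12.5 / 65.38 = 0.1912 mol
Zn²⁺ + 2e⁻ → Zn, so n(e⁻) = 2 × 0.1912 = 0.3824 mol
Q = 0.3824 × 96500 / 0.655 = 56340 C
I = Q / t = 56340 / 38520 s = 1.46 A

1.46 A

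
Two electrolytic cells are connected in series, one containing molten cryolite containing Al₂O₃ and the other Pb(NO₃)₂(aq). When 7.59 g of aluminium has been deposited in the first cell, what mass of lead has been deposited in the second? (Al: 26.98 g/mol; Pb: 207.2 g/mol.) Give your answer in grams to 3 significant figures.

87.4 g

n(Al) = 7.59 / 26.98 = 0.2813 mol
Al³⁺ + 3e⁻ → Al, so n(e⁻) = 3 × 0.2813 = 0.8439 mol
Since the cells are in series, n(e⁻) in the Pb cell is also 0.8439 mol.
Pb²⁺ + 2e⁻ → Pb, so n(Pb) = 0.8439 / 2 = 0.4220 mol
m(Pb) = 0.4220 × 207.2 = 87.4 g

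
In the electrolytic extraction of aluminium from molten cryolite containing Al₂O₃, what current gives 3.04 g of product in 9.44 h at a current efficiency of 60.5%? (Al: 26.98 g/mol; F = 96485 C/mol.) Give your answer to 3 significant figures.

n(Al) = 3.04 / 26.98 = 0.1127 mol
Al³⁺ + 3e⁻ → Al, so n(e⁻) = 3 × 0.1127 = 0.3381 mol
Q = 0.3381 × 96485 / 0.605 = 53920 C
I = Q / t = 53920 / 33984 s = 1.59 A

1.59 A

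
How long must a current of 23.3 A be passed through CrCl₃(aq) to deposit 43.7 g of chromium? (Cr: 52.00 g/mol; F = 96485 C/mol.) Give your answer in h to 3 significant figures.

2.90 h

n(Cr) = 43.7 / 52.00 = 0.8404 mol
Cr³⁺ + 3e⁻ → Cr, so n(e⁻) = 3 × 0.8404 = 2.521 mol
Q = 2.521 × 96485 = 2.432×10^5 C
t = Q / I = 2.432×10^5 / 23.3 = 10440 s = 2.90 h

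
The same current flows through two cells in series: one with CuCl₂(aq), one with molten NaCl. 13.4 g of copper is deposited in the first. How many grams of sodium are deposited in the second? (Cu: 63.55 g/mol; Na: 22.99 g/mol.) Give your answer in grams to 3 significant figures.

n(Cu) = 13.4 / 63.55 = 0.2109 mol
Cu²⁺ + 2e⁻ → Cu, so n(e⁻) = 2 × 0.2109 = 0.4218 mol
The cells are in series, so the same charge (and hence the same n(e⁻) = 0.4218 mol) passes through both.
Na⁺ + e⁻ → Na, so n(Na) = 0.4218 mol
m(Na) = 0.4218 × 22.99 = 9.70 g

9.70 g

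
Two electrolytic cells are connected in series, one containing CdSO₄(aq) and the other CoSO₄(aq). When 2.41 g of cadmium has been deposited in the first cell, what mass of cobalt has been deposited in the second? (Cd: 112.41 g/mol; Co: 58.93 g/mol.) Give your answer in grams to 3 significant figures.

n(Cd) = 2.41 / 112.41 = 0.02144 mol
Cd²⁺ + 2e⁻ → Cd, so n(e⁻) = 2 × 0.02144 = 0.04288 mol
In series, the same 0.04288 mol of electrons flows through the second cell.
Co²⁺ + 2e⁻ → Co, so n(Co) = 0.04288 / 2 = 0.02144 mol
m(Co) = 0.02144 × 58.93 = 1.26 g

1.26 g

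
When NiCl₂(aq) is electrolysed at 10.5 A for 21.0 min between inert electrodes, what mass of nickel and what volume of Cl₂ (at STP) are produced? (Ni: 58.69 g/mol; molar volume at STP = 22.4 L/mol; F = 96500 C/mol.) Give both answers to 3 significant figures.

Q = 10.5 × 1260 = 13230 C; n(e⁻) = 13230 / 96500 = 0.1371 mol
Cathode: Ni²⁺ + 2e⁻ → Ni → n(Ni) = 0.1371/2 = 0.06855 mol → 4.02 g
Anode: 2Cl⁻ → Cl₂ + 2e⁻ → n(Cl₂) = 0.1371/2 = 0.06855 mol → 1.54 L

4.02 g Ni; 1.54 L Cl₂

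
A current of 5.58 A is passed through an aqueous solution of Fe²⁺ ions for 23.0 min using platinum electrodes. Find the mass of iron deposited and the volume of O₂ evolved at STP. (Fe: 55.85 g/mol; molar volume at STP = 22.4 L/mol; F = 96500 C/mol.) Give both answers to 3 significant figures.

Q = 5.58 × 1380 = 7700 C; n(e⁻) = 7700 / 96500 = 0.07979 mol
Cathode: Fe²⁺ + 2e⁻ → Fe → n(Fe) = 0.07979/2 = 0.03990 mol → 2.23 g
Anode: 2H₂O → O₂ + 4H⁺ + 4e⁻ → n(O₂) = 0.07979/4 = 0.01995 mol → 0.447 L

2.23 g Fe; 0.447 L O₂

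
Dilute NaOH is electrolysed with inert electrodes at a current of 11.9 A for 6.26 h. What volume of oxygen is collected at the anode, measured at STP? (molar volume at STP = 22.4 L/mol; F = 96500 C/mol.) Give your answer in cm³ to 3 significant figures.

Q = It = 11.9 × 22536 = 2.682×10^5 C
n(e⁻) = 2.682×10^5 / 96500 = 2.779 mol
2H₂O → O₂ + 4H⁺ + 4e⁻, so n(O₂) = 2.779 / 4 = 0.6948 mol
V = 0.6948 × 22.4 = 15.56 L
= 15600 cm³

15600 cm³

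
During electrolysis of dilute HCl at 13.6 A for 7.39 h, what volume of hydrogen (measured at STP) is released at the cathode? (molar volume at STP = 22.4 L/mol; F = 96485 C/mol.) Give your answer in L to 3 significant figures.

Q = It = 13.6 × 26604 = 3.618×10^5 C
n(e⁻) = 3.618×10^5 / 96485 = 3.750 mol
2H⁺ + 2e⁻ → H₂, so n(H₂) = 3.750 / 2 = 1.875 mol
V = 1.875 × 22.4 = 42.00 L

42.0 L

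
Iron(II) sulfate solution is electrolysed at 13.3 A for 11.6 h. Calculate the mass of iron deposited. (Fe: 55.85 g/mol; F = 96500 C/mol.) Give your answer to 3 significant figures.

Q = 13.3 A × 41760 s = 5.554×10^5 C
n(e⁻) = Q/F = 5.554×10^5/96500 = 5.755 mol
Fe²⁺ + 2e⁻ → Fe, so n(Fe) = 5.755 / 2 = 2.878 mol
m = 2.878 × 55.85 = 161 g

161 g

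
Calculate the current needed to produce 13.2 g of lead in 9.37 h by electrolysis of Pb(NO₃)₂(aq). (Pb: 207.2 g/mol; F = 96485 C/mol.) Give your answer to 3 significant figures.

n(Pb) = 13.2 / 207.2 = 0.06371 mol
Pb²⁺ + 2e⁻ → Pb, so n(e⁻) = 2 × 0.06371 = 0.1274 mol
Q = 0.1274 × 96485 = 12290 C
I = Q / t = 12290 / 33732 s = 0.364 A

0.364 A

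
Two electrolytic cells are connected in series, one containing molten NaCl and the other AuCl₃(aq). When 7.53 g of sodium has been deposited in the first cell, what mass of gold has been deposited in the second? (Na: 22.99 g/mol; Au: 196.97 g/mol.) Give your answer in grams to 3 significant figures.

21.5 g

n(Na) = 7.53 / 22.99 = 0.3275 mol
Na⁺ + e⁻ → Na, so n(e⁻) = 0.3275 mol
Same current for the same time ⇒ same n(e⁻) = 0.3275 mol in both cells.
Au³⁺ + 3e⁻ → Au, so n(Au) = 0.3275 / 3 = 0.1092 mol
m(Au) = 0.1092 × 196.97 = 21.5 g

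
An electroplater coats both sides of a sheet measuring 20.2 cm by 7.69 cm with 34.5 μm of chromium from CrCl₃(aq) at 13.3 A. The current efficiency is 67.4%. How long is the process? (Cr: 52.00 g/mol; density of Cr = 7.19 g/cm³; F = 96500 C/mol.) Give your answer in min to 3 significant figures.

Plated area = 2 × 20.2 × 7.69 = 310.7 cm²
Volume = 310.7 × 34.5×10⁻⁴ cm = 1.072 cm³
m(Cr) = 1.072 × 7.19 = 7.708 g
n(Cr) = 7.708 / 52.00 = 0.1482 mol; n(e⁻) = 3 × 0.1482 = 0.4446 mol
Q = 0.4446 × 96500 / 0.674 = 63660 C
t = 63660 / 13.3 = 4786 s = 79.8 min

79.8 min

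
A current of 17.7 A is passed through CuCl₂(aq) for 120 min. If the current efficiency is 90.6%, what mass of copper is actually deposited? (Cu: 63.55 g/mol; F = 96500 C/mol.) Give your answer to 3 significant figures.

Q = 17.7 × 7200 = 1.274×10^5 C
n(e⁻) = 1.274×10^5 / 96500 = 1.320 mol
Cu²⁺ + 2e⁻ → Cu, so theoretical m(Cu) = 0.6600 × 63.55 = 41.94 g
Actual mass = 90.6% × 41.94 = 38.0 g

38.0 g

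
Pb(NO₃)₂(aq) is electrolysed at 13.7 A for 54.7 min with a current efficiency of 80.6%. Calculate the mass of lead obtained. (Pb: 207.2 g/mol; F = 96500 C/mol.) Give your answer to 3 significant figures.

Q = 13.7 × 3282 = 44960 C
n(e⁻) = 44960 / 96500 = 0.4659 mol
Pb²⁺ + 2e⁻ → Pb, so theoretical m(Pb) = 0.2330 × 207.2 = 48.28 g
Actual mass = 80.6% × 48.28 = 38.9 g

38.9 g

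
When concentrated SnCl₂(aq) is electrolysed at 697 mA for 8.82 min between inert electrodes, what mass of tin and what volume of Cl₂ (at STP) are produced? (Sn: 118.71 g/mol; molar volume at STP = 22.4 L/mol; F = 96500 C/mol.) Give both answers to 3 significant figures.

0.227 g Sn; 0.0428 L Cl₂

Q = 0.697 × 529.2 = 368.9 C; n(e⁻) = 368.9 / 96500 = 0.003823 mol
Cathode: Sn²⁺ + 2e⁻ → Sn → n(Sn) = 0.003823/2 = 0.001912 mol → 0.227 g
Anode: 2Cl⁻ → Cl₂ + 2e⁻ → n(Cl₂) = 0.003823/2 = 0.001912 mol → 0.0428 L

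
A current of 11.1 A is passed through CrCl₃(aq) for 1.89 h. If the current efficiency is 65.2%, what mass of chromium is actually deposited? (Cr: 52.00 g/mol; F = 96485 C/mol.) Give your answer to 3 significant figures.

Q = 11.1 × 6804 = 75520 C
n(e⁻) = 75520 / 96485 = 0.7827 mol
Cr³⁺ + 3e⁻ → Cr, so theoretical m(Cr) = 0.2609 × 52.00 = 13.57 g
Actual mass = 65.2% × 13.57 = 8.85 g

8.85 g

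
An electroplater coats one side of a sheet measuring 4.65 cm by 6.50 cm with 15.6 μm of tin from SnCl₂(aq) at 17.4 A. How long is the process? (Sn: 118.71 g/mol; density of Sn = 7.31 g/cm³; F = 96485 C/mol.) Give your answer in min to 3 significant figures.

Plated area = 4.65 × 6.50 = 30.23 cm²
Volume = 30.23 × 15.6×10⁻⁴ cm = 0.04716 cm³
m(Sn) = 0.04716 × 7.31 = 0.3447 g
n(Sn) = 0.3447 / 118.71 = 0.002904 mol; n(e⁻) = 2 × 0.002904 = 0.005808 mol
Q = 0.005808 × 96485 = 560.4 C
t = 560.4 / 17.4 = 32.21 s = 0.537 min

0.537 min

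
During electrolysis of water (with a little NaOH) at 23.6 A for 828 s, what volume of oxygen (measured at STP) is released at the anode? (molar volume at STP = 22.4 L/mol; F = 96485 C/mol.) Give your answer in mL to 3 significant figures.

1130 mL

Q = It = 23.6 × 828 = 19540 C
Moles of electrons = 19540 / 96485 = 0.2025 mol
2H₂O → O₂ + 4H⁺ + 4e⁻, so n(O₂) = 0.2025 / 4 = 0.05063 mol
V = 0.05063 × 22.4 = 1.134 L
= 1130 mL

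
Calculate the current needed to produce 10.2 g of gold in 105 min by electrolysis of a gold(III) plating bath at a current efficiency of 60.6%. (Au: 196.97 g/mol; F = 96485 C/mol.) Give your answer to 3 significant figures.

3.93 A

n(Au) = 10.2 / 196.97 = 0.05178 mol
Au³⁺ + 3e⁻ → Au, so n(e⁻) = 3 × 0.05178 = 0.1553 mol
Q = 0.1553 × 96485 / 0.606 = 24730 C
I = Q / t = 24730 / 6300 s = 3.93 A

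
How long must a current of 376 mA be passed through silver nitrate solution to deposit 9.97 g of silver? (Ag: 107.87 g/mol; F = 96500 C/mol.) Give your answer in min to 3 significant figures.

n(Ag) = 9.97 / 107.87 = 0.09243 mol
Ag⁺ + e⁻ → Ag, so n(e⁻) = 0.09243 mol
Q = 0.09243 × 96500 = 8919 C
t = Q / I = 8919 / 0.376 = 23720 s = 395 min

395 min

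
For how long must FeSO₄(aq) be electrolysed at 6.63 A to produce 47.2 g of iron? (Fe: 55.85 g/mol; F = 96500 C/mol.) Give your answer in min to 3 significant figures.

n(Fe) = 47.2 / 55.85 = 0.8451 mol
Fe²⁺ + 2e⁻ → Fe, so n(e⁻) = 2 × 0.8451 = 1.690 mol
Q = 1.690 × 96500 = 1.631×10^5 C
t = Q / I = 1.631×10^5 / 6.63 = 24600 s = 410 min

410 min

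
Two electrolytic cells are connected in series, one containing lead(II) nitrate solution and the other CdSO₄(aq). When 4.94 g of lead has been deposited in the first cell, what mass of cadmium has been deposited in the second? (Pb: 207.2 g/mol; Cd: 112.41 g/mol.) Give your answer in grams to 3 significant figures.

2.68 g

n(Pb) = 4.94 / 207.2 = 0.02384 mol
Pb²⁺ + 2e⁻ → Pb, so n(e⁻) = 2 × 0.02384 = 0.04768 mol
Since the cells are in series, n(e⁻) in the Cd cell is also 0.04768 mol.
Cd²⁺ + 2e⁻ → Cd, so n(Cd) = 0.04768 / 2 = 0.02384 mol
m(Cd) = 0.02384 × 112.41 = 2.68 g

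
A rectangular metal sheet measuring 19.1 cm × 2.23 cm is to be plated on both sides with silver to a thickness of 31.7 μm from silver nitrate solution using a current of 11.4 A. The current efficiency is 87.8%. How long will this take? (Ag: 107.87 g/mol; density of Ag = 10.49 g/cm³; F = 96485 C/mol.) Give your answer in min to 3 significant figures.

4.22 min

Plated area = 2 × 19.1 × 2.23 = 85.19 cm²
Volume = 85.19 × 31.7×10⁻⁴ cm = 0.2701 cm³
m(Ag) = 0.2701 × 10.49 = 2.833 g
n(Ag) = 2.833 / 107.87 = 0.02626 mol; n(e⁻) = 0.02626 mol
Q = 0.02626 × 96485 / 0.878 = 2886 C
t = 2886 / 11.4 = 253.2 s = 4.22 min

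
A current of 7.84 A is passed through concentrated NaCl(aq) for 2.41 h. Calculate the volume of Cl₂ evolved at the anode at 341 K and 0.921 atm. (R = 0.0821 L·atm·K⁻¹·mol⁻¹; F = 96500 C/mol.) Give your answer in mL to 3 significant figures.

Q = 7.84 A × 8676 s = 68020 C
n(e⁻) = Q/F = 68020/96500 = 0.7049 mol
2Cl⁻ → Cl₂ + 2e⁻, so n(Cl₂) = 0.7049 / 2 = 0.3525 mol
V = nRT/P = 0.3525 × 0.0821 × 341 / 0.921 = 10.72 L
= 10700 mL

10700 mL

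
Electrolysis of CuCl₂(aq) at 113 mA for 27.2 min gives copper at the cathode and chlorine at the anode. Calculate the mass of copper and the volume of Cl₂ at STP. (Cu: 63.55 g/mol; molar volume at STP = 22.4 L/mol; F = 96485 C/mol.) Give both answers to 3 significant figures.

Q = 0.113 × 1632 = 184.4 C; n(e⁻) = 184.4 / 96485 = 0.001911 mol
Cathode: Cu²⁺ + 2e⁻ → Cu → n(Cu) = 0.001911/2 = 9.555×10^-4 mol → 0.0607 g
Anode: 2Cl⁻ → Cl₂ + 2e⁻ → n(Cl₂) = 0.001911/2 = 9.555×10^-4 mol → 0.0214 L

0.0607 g Cu; 0.0214 L Cl₂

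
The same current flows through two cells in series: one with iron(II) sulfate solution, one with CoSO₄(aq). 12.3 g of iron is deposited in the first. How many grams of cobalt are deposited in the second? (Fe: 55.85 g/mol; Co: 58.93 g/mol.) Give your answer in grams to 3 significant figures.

13.0 g

n(Fe) = 12.3 / 55.85 = 0.2202 mol
Fe²⁺ + 2e⁻ → Fe, so n(e⁻) = 2 × 0.2202 = 0.4404 mol
The cells are in series, so the same charge (and hence the same n(e⁻) = 0.4404 mol) passes through both.
Co²⁺ + 2e⁻ → Co, so n(Co) = 0.4404 / 2 = 0.2202 mol
m(Co) = 0.2202 × 58.93 = 13.0 g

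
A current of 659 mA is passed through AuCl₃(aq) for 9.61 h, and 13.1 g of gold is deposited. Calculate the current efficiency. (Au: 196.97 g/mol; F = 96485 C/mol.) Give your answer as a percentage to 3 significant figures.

Q = 0.659 × 34596 = 22800 C
n(e⁻) = 22800 / 96485 = 0.2363 mol
Au³⁺ + 3e⁻ → Au, so theoretical n(Au) = 0.07877 mol → 15.52 g
Efficiency = 13.1 / 15.52 = 0.8441 = 84.4%

84.4%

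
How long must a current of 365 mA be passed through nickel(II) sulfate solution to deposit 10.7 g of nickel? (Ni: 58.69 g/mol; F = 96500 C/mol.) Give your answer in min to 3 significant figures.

n(Ni) = 10.7 / 58.69 = 0.1823 mol
Ni²⁺ + 2e⁻ → Ni, so n(e⁻) = 2 × 0.1823 = 0.3646 mol
Q = 0.3646 × 96500 = 35180 C
t = Q / I = 35180 / 0.365 = 96380 s = 1610 min

1610 min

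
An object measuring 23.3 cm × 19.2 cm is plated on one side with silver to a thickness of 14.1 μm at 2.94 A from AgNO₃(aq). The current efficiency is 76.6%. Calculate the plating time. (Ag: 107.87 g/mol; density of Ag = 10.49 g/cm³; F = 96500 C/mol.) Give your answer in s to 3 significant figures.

Plated area = 23.3 × 19.2 = 447.4 cm²
Volume = 447.4 × 14.1×10⁻⁴ cm = 0.6308 cm³
m(Ag) = 0.6308 × 10.49 = 6.617 g
n(Ag) = 6.617 / 107.87 = 0.06134 mol; n(e⁻) = 0.06134 mol
Q = 0.06134 × 96500 / 0.766 = 7728 C
t = 7728 / 2.94 = 2629 s

2630 s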